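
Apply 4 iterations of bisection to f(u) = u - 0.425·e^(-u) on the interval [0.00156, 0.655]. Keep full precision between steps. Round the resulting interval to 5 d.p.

f(0.001560) = -0.422778, f(0.655000) = 0.434237 (opposite signs)
step 1: m = 0.328280, f(m) = 0.022211 > 0 → root in [0.001560, 0.328280]
step 2: m = 0.164920, f(m) = -0.195464 < 0 → root in [0.164920, 0.328280]
step 3: m = 0.246600, f(m) = -0.085518 < 0 → root in [0.246600, 0.328280]
step 4: m = 0.287440, f(m) = -0.031387 < 0 → root in [0.287440, 0.328280]

[0.28744, 0.32828]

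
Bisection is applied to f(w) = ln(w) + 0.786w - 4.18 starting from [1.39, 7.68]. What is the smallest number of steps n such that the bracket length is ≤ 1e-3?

13

Initial width b − a = 7.68 − 1.39 = 6.290000.
After n steps the width is (b−a)/2^n; need (b−a)/2^n ≤ 1e-3.
So n ≥ log₂(6.290000/1e-3) = log₂(6290.0000) ≈ 12.6188.
Hence n = 13.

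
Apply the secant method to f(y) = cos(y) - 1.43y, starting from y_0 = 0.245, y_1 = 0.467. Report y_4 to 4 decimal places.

f(y_0) = 0.619787, f(y_1) = 0.225113
y_2 = 0.467000 - (0.225113)·(0.467000 - 0.245000)/(0.225113 - (0.619787)) = 0.593624; f(y_2) = -0.019962
y_3 = 0.593624 - (-0.019962)·(0.593624 - 0.467000)/(-0.019962 - (0.225113)) = 0.583310; f(y_3) = 0.000512
y_4 = 0.583310 - (0.000512)·(0.583310 - 0.593624)/(0.000512 - (-0.019962)) = 0.583567; f(y_4) = 0.000001

0.5836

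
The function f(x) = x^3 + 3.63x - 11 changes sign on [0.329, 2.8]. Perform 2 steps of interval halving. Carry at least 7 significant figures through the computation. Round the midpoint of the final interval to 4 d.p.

1.8734

f(0.329000) = -9.770119, f(2.800000) = 21.116000 (opposite signs)
step 1: m = 1.564500, f(m) = -1.491501 < 0 → root in [1.564500, 2.800000]
step 2: m = 2.182250, f(m) = 7.313911 > 0 → root in [1.564500, 2.182250]
Midpoint of [1.564500, 2.182250] = 1.873375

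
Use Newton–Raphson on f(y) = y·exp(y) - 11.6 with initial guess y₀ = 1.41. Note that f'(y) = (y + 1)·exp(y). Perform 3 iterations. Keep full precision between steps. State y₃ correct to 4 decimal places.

Newton update: y ← y − f(y)/f'(y).
y_0 = 1.410000: f = -5.824703, f' = 9.871253 → y_1 = 1.410000 - (-5.824703)/(9.871253) = 2.000067
y_1 = 2.000067: f = 3.179603, f' = 22.169156 → y_2 = 2.000067 - (3.179603)/(22.169156) = 1.856643
y_2 = 1.856643: f = 0.286609, f' = 18.288815 → y_3 = 1.856643 - (0.286609)/(18.288815) = 1.840971

1.8410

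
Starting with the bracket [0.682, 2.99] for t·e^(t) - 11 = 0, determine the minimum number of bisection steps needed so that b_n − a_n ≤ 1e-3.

12

Initial width b − a = 2.99 − 0.682 = 2.308000.
After n steps the width is (b−a)/2^n; need (b−a)/2^n ≤ 1e-3.
So n ≥ log₂(2.308000/1e-3) = log₂(2308.0000) ≈ 11.1724.
Hence n = 12.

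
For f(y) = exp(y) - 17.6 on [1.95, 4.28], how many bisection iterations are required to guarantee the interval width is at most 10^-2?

8

Initial width b − a = 4.28 − 1.95 = 2.330000.
After n steps the width is (b−a)/2^n; need (b−a)/2^n ≤ 10^-2.
So n ≥ log₂(2.330000/10^-2) = log₂(233.0000) ≈ 7.8642.
Hence n = 8.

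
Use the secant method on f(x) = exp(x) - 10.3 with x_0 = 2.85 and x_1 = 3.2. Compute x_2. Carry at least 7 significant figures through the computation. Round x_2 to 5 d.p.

f(x_0) = 6.987782, f(x_1) = 14.232530
x_2 = 3.200000 - (14.232530)·(3.200000 - 2.850000)/(14.232530 - (6.987782)) = 2.512414; f(x_2) = 2.034673

2.51241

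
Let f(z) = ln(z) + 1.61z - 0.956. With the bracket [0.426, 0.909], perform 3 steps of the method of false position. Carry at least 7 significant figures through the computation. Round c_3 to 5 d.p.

f(0.426000) = -1.123456, f(0.909000) = 0.412080
step 1: c = 0.779381, f(c) = 0.049548 > 0 → new bracket [0.426000, 0.779381]
step 2: c = 0.764454, f(c) = 0.006178 > 0 → new bracket [0.426000, 0.764454]
step 3: c = 0.762603, f(c) = 0.000774 > 0 → new bracket [0.426000, 0.762603]

0.76260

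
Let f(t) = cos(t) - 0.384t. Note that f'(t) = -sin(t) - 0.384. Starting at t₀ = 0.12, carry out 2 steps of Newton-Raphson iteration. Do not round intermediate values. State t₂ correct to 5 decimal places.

t_0 = 0.120000: f = 0.946729, f' = -0.503712 → t_1 = 0.120000 - (0.946729)/(-0.503712) = 1.999503
t_1 = 1.999503: f = -1.183504, f' = -1.293504 → t_2 = 1.999503 - (-1.183504)/(-1.293504) = 1.084543

1.08454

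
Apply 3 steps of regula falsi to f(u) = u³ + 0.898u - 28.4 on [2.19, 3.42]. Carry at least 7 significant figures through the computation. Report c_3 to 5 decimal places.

f(2.190000) = -15.929921, f(3.420000) = 14.672848
step 1: c = 2.830262, f(c) = -3.186932 < 0 → new bracket [2.830262, 3.420000]
step 2: c = 2.935496, f(c) = -0.468347 < 0 → new bracket [2.935496, 3.420000]
step 3: c = 2.950483, f(c) = -0.065481 < 0 → new bracket [2.950483, 3.420000]

2.95048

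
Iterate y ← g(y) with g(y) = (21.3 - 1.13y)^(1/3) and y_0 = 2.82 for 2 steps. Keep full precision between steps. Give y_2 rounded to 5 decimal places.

2.63677

y_1 = g(2.820000) = 2.626233
y_2 = g(2.626233) = 2.636773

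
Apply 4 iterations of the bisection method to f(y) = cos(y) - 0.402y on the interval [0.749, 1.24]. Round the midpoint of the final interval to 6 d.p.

f(0.749000) = 0.431272, f(1.240000) = -0.173684 (opposite signs)
step 1: m = 0.994500, f(m) = 0.145133 > 0 → root in [0.994500, 1.240000]
step 2: m = 1.117250, f(m) = -0.010978 < 0 → root in [0.994500, 1.117250]
step 3: m = 1.055875, f(m) = 0.068005 > 0 → root in [1.055875, 1.117250]
step 4: m = 1.086562, f(m) = 0.028732 > 0 → root in [1.086562, 1.117250]
Midpoint of [1.086562, 1.117250] = 1.101906

1.101906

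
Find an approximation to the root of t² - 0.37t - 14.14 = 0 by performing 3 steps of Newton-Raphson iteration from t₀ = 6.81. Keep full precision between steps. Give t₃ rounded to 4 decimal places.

f'(t) = 2t - 0.37
t_0 = 6.810000: f = 29.716400, f' = 13.250000 → t_1 = 6.810000 - (29.716400)/(13.250000) = 4.567253
t_1 = 4.567253: f = 5.029915, f' = 8.764506 → t_2 = 4.567253 - (5.029915)/(8.764506) = 3.993357
t_2 = 3.993357: f = 0.329357, f' = 7.616714 → t_3 = 3.993357 - (0.329357)/(7.616714) = 3.950116

3.9501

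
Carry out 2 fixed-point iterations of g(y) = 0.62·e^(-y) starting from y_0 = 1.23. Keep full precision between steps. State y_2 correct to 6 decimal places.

y_1 = g(1.230000) = 0.181221
y_2 = g(0.181221) = 0.517235

0.517235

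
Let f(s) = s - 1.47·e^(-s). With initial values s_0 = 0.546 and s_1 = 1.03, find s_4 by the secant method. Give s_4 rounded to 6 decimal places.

f(s_0) = -0.305515, f(s_1) = 0.505200
s_2 = 1.030000 - (0.505200)·(1.030000 - 0.546000)/(0.505200 - (-0.305515)) = 0.728394; f(s_2) = 0.018849
s_3 = 0.728394 - (0.018849)·(0.728394 - 1.030000)/(0.018849 - (0.505200)) = 0.716705; f(s_3) = -0.001183
s_4 = 0.716705 - (-0.001183)·(0.716705 - 0.728394)/(-0.001183 - (0.018849)) = 0.717395; f(s_4) = 0.000003

0.717395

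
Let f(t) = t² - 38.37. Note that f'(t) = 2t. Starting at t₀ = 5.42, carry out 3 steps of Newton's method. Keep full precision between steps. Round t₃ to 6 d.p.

t_0 = 5.420000: f = -8.993600, f' = 10.840000 → t_1 = 5.420000 - (-8.993600)/(10.840000) = 6.249668
t_1 = 6.249668: f = 0.688349, f' = 12.499336 → t_2 = 6.249668 - (0.688349)/(12.499336) = 6.194597
t_2 = 6.194597: f = 0.003033, f' = 12.389194 → t_3 = 6.194597 - (0.003033)/(12.389194) = 6.194352

6.194352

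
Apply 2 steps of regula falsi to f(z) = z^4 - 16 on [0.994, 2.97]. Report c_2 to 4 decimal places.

f(0.994000) = -15.023785, f(2.970000) = 61.808277
step 1: c = 1.380388, f(c) = -12.369178 < 0 → new bracket [1.380388, 2.970000]
step 2: c = 1.645458, f(c) = -8.669274 < 0 → new bracket [1.645458, 2.970000]

1.6455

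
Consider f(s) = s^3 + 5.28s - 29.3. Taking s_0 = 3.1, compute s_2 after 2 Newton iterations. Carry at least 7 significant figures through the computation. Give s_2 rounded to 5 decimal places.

2.52188

f'(s) = 3s^2 + 5.28
s_0 = 3.100000: f = 16.859000, f' = 34.110000 → s_1 = 3.100000 - (16.859000)/(34.110000) = 2.605746
s_1 = 2.605746: f = 2.151128, f' = 25.649738 → s_2 = 2.605746 - (2.151128)/(25.649738) = 2.521881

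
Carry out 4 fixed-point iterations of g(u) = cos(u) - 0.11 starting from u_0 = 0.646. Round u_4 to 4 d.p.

u_1 = g(0.646000) = 0.688498
u_2 = g(0.688498) = 0.662201
u_3 = g(0.662201) = 0.678641
u_4 = g(0.678641) = 0.668427

0.6684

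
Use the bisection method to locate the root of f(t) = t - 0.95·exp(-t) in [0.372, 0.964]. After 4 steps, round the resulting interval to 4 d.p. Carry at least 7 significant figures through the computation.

f(0.372000) = -0.282887, f(0.964000) = 0.601704 (opposite signs)
step 1: m = 0.668000, f(m) = 0.180904 > 0 → root in [0.372000, 0.668000]
step 2: m = 0.520000, f(m) = -0.044795 < 0 → root in [0.520000, 0.668000]
step 3: m = 0.594000, f(m) = 0.069491 > 0 → root in [0.520000, 0.594000]
step 4: m = 0.557000, f(m) = 0.012721 > 0 → root in [0.520000, 0.557000]

[0.5200, 0.5570]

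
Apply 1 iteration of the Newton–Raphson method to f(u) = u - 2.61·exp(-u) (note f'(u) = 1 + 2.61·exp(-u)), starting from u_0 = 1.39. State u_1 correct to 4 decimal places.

u_0 = 1.390000: f = 0.739913, f' = 1.650087 → u_1 = 1.390000 - (0.739913)/(1.650087) = 0.941591

0.9416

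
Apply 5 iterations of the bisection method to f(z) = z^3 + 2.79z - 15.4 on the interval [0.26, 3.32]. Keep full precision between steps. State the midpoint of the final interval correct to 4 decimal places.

f(0.260000) = -14.657024, f(3.320000) = 30.457168 (opposite signs)
step 1: m = 1.790000, f(m) = -4.670561 < 0 → root in [1.790000, 3.320000]
step 2: m = 2.555000, f(m) = 8.407554 > 0 → root in [1.790000, 2.555000]
step 3: m = 2.172500, f(m) = 0.914945 > 0 → root in [1.790000, 2.172500]
step 4: m = 1.981250, f(m) = -2.095210 < 0 → root in [1.981250, 2.172500]
step 5: m = 2.076875, f(m) = -0.647106 < 0 → root in [2.076875, 2.172500]
Midpoint of [2.076875, 2.172500] = 2.124687

2.1247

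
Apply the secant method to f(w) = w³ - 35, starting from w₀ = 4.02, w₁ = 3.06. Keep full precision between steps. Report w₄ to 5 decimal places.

f(w_0) = 29.964808, f(w_1) = -6.347384
w_2 = 3.060000 - (-6.347384)·(3.060000 - 4.020000)/(-6.347384 - (29.964808)) = 3.227808; f(w_2) = -1.370283
w_3 = 3.227808 - (-1.370283)·(3.227808 - 3.060000)/(-1.370283 - (-6.347384)) = 3.274009; f(w_3) = 0.094541
w_4 = 3.274009 - (0.094541)·(3.274009 - 3.227808)/(0.094541 - (-1.370283)) = 3.271027; f(w_4) = -0.001259

3.27103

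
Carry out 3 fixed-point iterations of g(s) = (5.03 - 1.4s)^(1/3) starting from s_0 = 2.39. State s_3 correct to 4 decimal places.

s_1 = g(2.390000) = 1.189727
s_2 = g(1.189727) = 1.498425
s_3 = g(1.498425) = 1.431302

1.4313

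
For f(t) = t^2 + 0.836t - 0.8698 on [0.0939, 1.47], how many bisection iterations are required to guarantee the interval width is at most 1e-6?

21

Initial width b − a = 1.47 − 0.0939 = 1.376100.
After n steps the width is (b−a)/2^n; need (b−a)/2^n ≤ 1e-6.
So n ≥ log₂(1.376100/1e-6) = log₂(1376100.0000) ≈ 20.3922.
Hence n = 21.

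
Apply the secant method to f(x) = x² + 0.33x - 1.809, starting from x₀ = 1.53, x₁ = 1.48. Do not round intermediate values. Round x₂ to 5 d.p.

1.21958

f(x_0) = 1.036800, f(x_1) = 0.869800
x_2 = 1.480000 - (0.869800)·(1.480000 - 1.530000)/(0.869800 - (1.036800)) = 1.219581; f(x_2) = 0.080839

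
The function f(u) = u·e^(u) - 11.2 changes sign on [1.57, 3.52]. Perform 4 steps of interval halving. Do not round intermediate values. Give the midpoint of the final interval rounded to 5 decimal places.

1.87469

f(1.570000) = -3.653562, f(3.520000) = 107.721188 (opposite signs)
step 1: m = 2.545000, f(m) = 21.231515 > 0 → root in [1.570000, 2.545000]
step 2: m = 2.057500, f(m) = 4.902776 > 0 → root in [1.570000, 2.057500]
step 3: m = 1.813750, f(m) = -0.075537 < 0 → root in [1.813750, 2.057500]
step 4: m = 1.935625, f(m) = 2.210732 > 0 → root in [1.813750, 1.935625]
Midpoint of [1.813750, 1.935625] = 1.874688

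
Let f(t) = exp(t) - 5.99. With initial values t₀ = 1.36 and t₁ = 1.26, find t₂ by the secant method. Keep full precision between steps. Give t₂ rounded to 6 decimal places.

1.924716

f(t_0) = -2.093807, f(t_1) = -2.464579
t_2 = 1.260000 - (-2.464579)·(1.260000 - 1.360000)/(-2.464579 - (-2.093807)) = 1.924716; f(t_2) = 0.863200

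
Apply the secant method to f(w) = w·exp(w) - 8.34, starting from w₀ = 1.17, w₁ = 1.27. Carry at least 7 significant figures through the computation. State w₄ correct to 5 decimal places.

f(w_0) = -4.570269, f(w_1) = -3.817717
w_2 = 1.270000 - (-3.817717)·(1.270000 - 1.170000)/(-3.817717 - (-4.570269)) = 1.777303; f(w_2) = 2.170769
w_3 = 1.777303 - (2.170769)·(1.777303 - 1.270000)/(2.170769 - (-3.817717)) = 1.593411; f(w_3) = -0.499619
w_4 = 1.593411 - (-0.499619)·(1.593411 - 1.777303)/(-0.499619 - (2.170769)) = 1.627816; f(w_4) = -0.049953

1.62782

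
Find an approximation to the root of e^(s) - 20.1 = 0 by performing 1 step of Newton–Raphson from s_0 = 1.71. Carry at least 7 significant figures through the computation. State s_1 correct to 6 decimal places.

f'(s) = e^(s)
s_0 = 1.710000: f = -14.571039, f' = 5.528961 → s_1 = 1.710000 - (-14.571039)/(5.528961) = 4.345402

4.345402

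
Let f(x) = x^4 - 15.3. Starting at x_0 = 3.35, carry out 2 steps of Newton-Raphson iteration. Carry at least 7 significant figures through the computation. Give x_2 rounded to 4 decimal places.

2.1748

Newton update: x ← x − f(x)/f'(x).
f'(x) = 4x^3
x_0 = 3.350000: f = 110.644506, f' = 150.381500 → x_1 = 3.350000 - (110.644506)/(150.381500) = 2.614241
x_1 = 2.614241: f = 31.407072, f' = 71.465589 → x_2 = 2.614241 - (31.407072)/(71.465589) = 2.174770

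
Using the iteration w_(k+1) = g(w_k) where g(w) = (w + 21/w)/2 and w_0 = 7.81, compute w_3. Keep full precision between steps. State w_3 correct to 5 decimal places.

4.58277

w_1 = g(7.810000) = 5.249430
w_2 = g(5.249430) = 4.624932
w_3 = g(4.624932) = 4.582770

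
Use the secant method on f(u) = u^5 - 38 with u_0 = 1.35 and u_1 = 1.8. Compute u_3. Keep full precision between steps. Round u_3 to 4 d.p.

1.9894

f(u_0) = -33.515967, f(u_1) = -19.104320
u_2 = 1.800000 - (-19.104320)·(1.800000 - 1.350000)/(-19.104320 - (-33.515967)) = 2.396528; f(u_2) = 41.051864
u_3 = 2.396528 - (41.051864)·(2.396528 - 1.800000)/(41.051864 - (-19.104320)) = 1.989444; f(u_3) = -6.835580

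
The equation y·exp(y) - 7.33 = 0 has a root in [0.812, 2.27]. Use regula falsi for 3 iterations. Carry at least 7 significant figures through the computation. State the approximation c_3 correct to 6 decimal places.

False-position update: c = (a·f(b) − b·f(a))/(f(b) − f(a)); replace the endpoint whose sign matches f(c).
f(0.812000) = -5.501044, f(2.270000) = 14.642240
step 1: c = 1.210174, f(c) = -3.270997 < 0 → new bracket [1.210174, 2.270000]
step 2: c = 1.403700, f(c) = -1.616613 < 0 → new bracket [1.403700, 2.270000]
step 3: c = 1.489836, f(c) = -0.720538 < 0 → new bracket [1.489836, 2.270000]

1.489836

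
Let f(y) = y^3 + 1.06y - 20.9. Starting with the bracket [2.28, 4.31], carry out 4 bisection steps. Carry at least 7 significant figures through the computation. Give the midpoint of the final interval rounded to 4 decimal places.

2.5972

f(2.280000) = -6.630848, f(4.310000) = 63.731591 (opposite signs)
step 1: m = 3.295000, f(m) = 18.366597 > 0 → root in [2.280000, 3.295000]
step 2: m = 2.787500, f(m) = 3.714061 > 0 → root in [2.280000, 2.787500]
step 3: m = 2.533750, f(m) = -1.947831 < 0 → root in [2.533750, 2.787500]
step 4: m = 2.660625, f(m) = 0.754628 > 0 → root in [2.533750, 2.660625]
Midpoint of [2.533750, 2.660625] = 2.597187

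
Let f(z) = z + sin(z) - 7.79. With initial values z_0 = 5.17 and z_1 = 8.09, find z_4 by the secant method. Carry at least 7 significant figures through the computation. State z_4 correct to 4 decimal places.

f(z_0) = -3.517111, f(z_1) = 1.272277
z_2 = 8.090000 - (1.272277)·(8.090000 - 5.170000)/(1.272277 - (-3.517111)) = 7.314317; f(z_2) = 0.382198
z_3 = 7.314317 - (0.382198)·(7.314317 - 8.090000)/(0.382198 - (1.272277)) = 6.981240; f(z_3) = -0.166031
z_4 = 6.981240 - (-0.166031)·(6.981240 - 7.314317)/(-0.166031 - (0.382198)) = 7.082112; f(z_4) = 0.008721

7.0821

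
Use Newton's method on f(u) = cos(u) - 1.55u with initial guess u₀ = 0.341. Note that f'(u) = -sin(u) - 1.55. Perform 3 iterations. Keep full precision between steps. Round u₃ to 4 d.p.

0.5500

u_0 = 0.341000: f = 0.413871, f' = -1.884430 → u_1 = 0.341000 - (0.413871)/(-1.884430) = 0.560627
u_1 = 0.560627: f = -0.022049, f' = -2.081717 → u_2 = 0.560627 - (-0.022049)/(-2.081717) = 0.550035
u_2 = 0.550035: f = -0.000048, f' = -2.072717 → u_3 = 0.550035 - (-0.000048)/(-2.072717) = 0.550012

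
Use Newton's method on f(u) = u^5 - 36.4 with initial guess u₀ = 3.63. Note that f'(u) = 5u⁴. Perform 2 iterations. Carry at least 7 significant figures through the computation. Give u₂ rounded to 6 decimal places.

2.453402

u_0 = 3.630000: f = 593.879418, f' = 868.153468 → u_1 = 3.630000 - (593.879418)/(868.153468) = 2.945928
u_1 = 2.945928: f = 185.476187, f' = 376.581134 → u_2 = 2.945928 - (185.476187)/(376.581134) = 2.453402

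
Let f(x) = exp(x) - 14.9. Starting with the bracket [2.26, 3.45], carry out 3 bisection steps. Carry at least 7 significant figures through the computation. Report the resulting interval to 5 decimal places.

[2.55750, 2.70625]

f(2.260000) = -5.316911, f(3.450000) = 16.600392 (opposite signs)
step 1: m = 2.855000, f(m) = 2.474437 > 0 → root in [2.260000, 2.855000]
step 2: m = 2.557500, f(m) = -1.996482 < 0 → root in [2.557500, 2.855000]
step 3: m = 2.706250, f(m) = 0.073021 > 0 → root in [2.557500, 2.706250]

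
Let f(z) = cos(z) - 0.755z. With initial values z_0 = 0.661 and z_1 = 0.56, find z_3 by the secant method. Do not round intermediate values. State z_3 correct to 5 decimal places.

f(z_0) = 0.290324, f(z_1) = 0.424455
z_2 = 0.560000 - (0.424455)·(0.560000 - 0.661000)/(0.424455 - (0.290324)) = 0.879612; f(z_2) = -0.026657
z_3 = 0.879612 - (-0.026657)·(0.879612 - 0.560000)/(-0.026657 - (0.424455)) = 0.860726; f(z_3) = 0.002040

0.86073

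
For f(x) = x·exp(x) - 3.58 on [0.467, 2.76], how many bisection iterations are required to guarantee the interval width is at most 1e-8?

28

Initial width b − a = 2.76 − 0.467 = 2.293000.
After n steps the width is (b−a)/2^n; need (b−a)/2^n ≤ 1e-8.
So n ≥ log₂(2.293000/1e-8) = log₂(229300000.0000) ≈ 27.7727.
Hence n = 28.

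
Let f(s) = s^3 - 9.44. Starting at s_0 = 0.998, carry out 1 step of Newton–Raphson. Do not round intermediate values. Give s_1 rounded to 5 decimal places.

3.82462

f'(s) = 3s^2
s_0 = 0.998000: f = -8.445988, f' = 2.988012 → s_1 = 0.998000 - (-8.445988)/(2.988012) = 3.824625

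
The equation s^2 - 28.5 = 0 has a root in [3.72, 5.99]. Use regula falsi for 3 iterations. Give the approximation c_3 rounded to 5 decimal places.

False-position update: c = (a·f(b) − b·f(a))/(f(b) − f(a)); replace the endpoint whose sign matches f(c).
f(3.720000) = -14.661600, f(5.990000) = 7.380100
step 1: c = 5.229949, f(c) = -1.147639 < 0 → new bracket [5.229949, 5.990000]
step 2: c = 5.332234, f(c) = -0.067280 < 0 → new bracket [5.332234, 5.990000]
step 3: c = 5.338176, f(c) = -0.003873 < 0 → new bracket [5.338176, 5.990000]

5.33818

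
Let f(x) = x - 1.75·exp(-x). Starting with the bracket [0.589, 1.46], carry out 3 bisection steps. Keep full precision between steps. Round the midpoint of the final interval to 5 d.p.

0.75231

f(0.589000) = -0.382043, f(1.460000) = 1.053587 (opposite signs)
step 1: m = 1.024500, f(m) = 0.396292 > 0 → root in [0.589000, 1.024500]
step 2: m = 0.806750, f(m) = 0.025714 > 0 → root in [0.589000, 0.806750]
step 3: m = 0.697875, f(m) = -0.172998 < 0 → root in [0.697875, 0.806750]
Midpoint of [0.697875, 0.806750] = 0.752312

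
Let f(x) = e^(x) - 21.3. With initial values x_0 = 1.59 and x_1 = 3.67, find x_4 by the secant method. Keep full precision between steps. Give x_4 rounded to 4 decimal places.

Secant update: x_(k+1) = x_k − f(x_k)·(x_k − x_(k-1))/(f(x_k) − f(x_(k-1))).
f(x_0) = -16.396251, f(x_1) = 17.951906
x_2 = 3.670000 - (17.951906)·(3.670000 - 1.590000)/(17.951906 - (-16.396251)) = 2.582898; f(x_2) = -8.064566
x_3 = 2.582898 - (-8.064566)·(2.582898 - 3.670000)/(-8.064566 - (17.951906)) = 2.919877; f(x_3) = -2.760997
x_4 = 2.919877 - (-2.760997)·(2.919877 - 2.582898)/(-2.760997 - (-8.064566)) = 3.095306; f(x_4) = 0.793988

3.0953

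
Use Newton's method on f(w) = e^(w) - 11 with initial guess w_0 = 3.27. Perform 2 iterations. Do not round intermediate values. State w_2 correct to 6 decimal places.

2.436203

f'(w) = e^(w)
w_0 = 3.270000: f = 15.311339, f' = 26.311339 → w_1 = 3.270000 - (15.311339)/(26.311339) = 2.688071
w_1 = 2.688071: f = 3.703281, f' = 14.703281 → w_2 = 2.688071 - (3.703281)/(14.703281) = 2.436203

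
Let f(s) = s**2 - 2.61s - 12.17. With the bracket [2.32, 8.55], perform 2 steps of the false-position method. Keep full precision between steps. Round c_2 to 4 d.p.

f(2.320000) = -12.842800, f(8.550000) = 38.617000
step 1: c = 3.874818, f(c) = -7.269058 < 0 → new bracket [3.874818, 8.550000]
step 2: c = 4.615439, f(c) = -2.914017 < 0 → new bracket [4.615439, 8.550000]

4.6154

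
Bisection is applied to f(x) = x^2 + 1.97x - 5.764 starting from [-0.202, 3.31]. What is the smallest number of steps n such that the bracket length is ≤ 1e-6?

Initial width b − a = 3.31 − -0.202 = 3.512000.
After n steps the width is (b−a)/2^n; need (b−a)/2^n ≤ 1e-6.
So n ≥ log₂(3.512000/1e-6) = log₂(3512000.0000) ≈ 21.7439.
Hence n = 22.

22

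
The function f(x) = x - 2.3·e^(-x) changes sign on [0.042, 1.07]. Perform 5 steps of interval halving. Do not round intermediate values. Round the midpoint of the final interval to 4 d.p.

f(0.042000) = -2.163400, f(1.070000) = 0.281080 (opposite signs)
step 1: m = 0.556000, f(m) = -0.763046 < 0 → root in [0.556000, 1.070000]
step 2: m = 0.813000, f(m) = -0.207109 < 0 → root in [0.813000, 1.070000]
step 3: m = 0.941500, f(m) = 0.044403 > 0 → root in [0.813000, 0.941500]
step 4: m = 0.877250, f(m) = -0.079378 < 0 → root in [0.877250, 0.941500]
step 5: m = 0.909375, f(m) = -0.017010 < 0 → root in [0.909375, 0.941500]
Midpoint of [0.909375, 0.941500] = 0.925438

0.9254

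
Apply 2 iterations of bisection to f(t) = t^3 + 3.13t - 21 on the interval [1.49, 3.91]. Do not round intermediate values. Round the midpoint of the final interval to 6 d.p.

f(1.490000) = -13.028351, f(3.910000) = 51.014771 (opposite signs)
step 1: m = 2.700000, f(m) = 7.134000 > 0 → root in [1.490000, 2.700000]
step 2: m = 2.095000, f(m) = -5.247643 < 0 → root in [2.095000, 2.700000]
Midpoint of [2.095000, 2.700000] = 2.397500

2.397500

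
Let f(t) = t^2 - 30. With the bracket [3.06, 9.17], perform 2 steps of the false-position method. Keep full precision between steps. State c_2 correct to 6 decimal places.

False-position update: c = (a·f(b) − b·f(a))/(f(b) − f(a)); replace the endpoint whose sign matches f(c).
f(3.060000) = -20.636400, f(9.170000) = 54.088900
step 1: c = 4.747359, f(c) = -7.462583 < 0 → new bracket [4.747359, 9.170000]
step 2: c = 5.283566, f(c) = -2.083933 < 0 → new bracket [5.283566, 9.170000]

5.283566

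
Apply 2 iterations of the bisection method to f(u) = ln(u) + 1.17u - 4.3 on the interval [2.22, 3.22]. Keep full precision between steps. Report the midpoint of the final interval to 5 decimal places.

2.84500

f(2.220000) = -0.905093, f(3.220000) = 0.636781 (opposite signs)
step 1: m = 2.720000, f(m) = -0.116968 < 0 → root in [2.720000, 3.220000]
step 2: m = 2.970000, f(m) = 0.263462 > 0 → root in [2.720000, 2.970000]
Midpoint of [2.720000, 2.970000] = 2.845000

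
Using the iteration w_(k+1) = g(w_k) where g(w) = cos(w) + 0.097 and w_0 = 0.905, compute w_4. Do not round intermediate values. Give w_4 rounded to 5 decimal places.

0.82510

w_1 = g(0.905000) = 0.714686
w_2 = g(0.714686) = 0.852299
w_3 = g(0.852299) = 0.755254
w_4 = g(0.755254) = 0.825097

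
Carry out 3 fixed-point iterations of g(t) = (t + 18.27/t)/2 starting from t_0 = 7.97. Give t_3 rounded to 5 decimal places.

4.27493

t_1 = g(7.970000) = 5.131173
t_2 = g(5.131173) = 4.345881
t_3 = g(4.345881) = 4.274931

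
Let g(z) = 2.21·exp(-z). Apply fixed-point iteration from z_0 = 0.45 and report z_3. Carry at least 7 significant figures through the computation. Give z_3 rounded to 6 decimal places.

z_1 = g(0.450000) = 1.409158
z_2 = g(1.409158) = 0.540011
z_3 = g(0.540011) = 1.287859

1.287859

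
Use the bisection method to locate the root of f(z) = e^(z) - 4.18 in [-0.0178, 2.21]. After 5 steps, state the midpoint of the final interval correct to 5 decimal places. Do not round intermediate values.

1.40938

f(-0.017800) = -3.197643, f(2.210000) = 4.935716 (opposite signs)
step 1: m = 1.096100, f(m) = -1.187527 < 0 → root in [1.096100, 2.210000]
step 2: m = 1.653050, f(m) = 1.042885 > 0 → root in [1.096100, 1.653050]
step 3: m = 1.374575, f(m) = -0.226604 < 0 → root in [1.374575, 1.653050]
step 4: m = 1.513813, f(m) = 0.364022 > 0 → root in [1.374575, 1.513813]
step 5: m = 1.444194, f(m) = 0.058434 > 0 → root in [1.374575, 1.444194]
Midpoint of [1.374575, 1.444194] = 1.409384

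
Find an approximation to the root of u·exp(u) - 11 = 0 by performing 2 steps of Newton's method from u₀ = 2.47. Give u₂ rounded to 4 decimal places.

1.8359

Newton update: u ← u − f(u)/f'(u).
f'(u) = (u + 1)·exp(u)
u_0 = 2.470000: f = 18.201444, f' = 41.023891 → u_1 = 2.470000 - (18.201444)/(41.023891) = 2.026321
u_1 = 2.026321: f = 4.371923, f' = 22.958048 → u_2 = 2.026321 - (4.371923)/(22.958048) = 1.835890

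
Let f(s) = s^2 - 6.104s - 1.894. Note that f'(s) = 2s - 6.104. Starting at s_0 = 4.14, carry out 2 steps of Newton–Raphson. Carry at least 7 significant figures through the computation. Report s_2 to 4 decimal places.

6.8836

s_0 = 4.140000: f = -10.024960, f' = 2.176000 → s_1 = 4.140000 - (-10.024960)/(2.176000) = 8.747059
s_1 = 8.747059: f = 21.224991, f' = 11.390118 → s_2 = 8.747059 - (21.224991)/(11.390118) = 6.883602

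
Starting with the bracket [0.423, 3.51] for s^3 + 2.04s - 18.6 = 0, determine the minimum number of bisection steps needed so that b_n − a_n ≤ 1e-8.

Initial width b − a = 3.51 − 0.423 = 3.087000.
After n steps the width is (b−a)/2^n; need (b−a)/2^n ≤ 1e-8.
So n ≥ log₂(3.087000/1e-8) = log₂(308700000.0000) ≈ 28.2016.
Hence n = 29.

29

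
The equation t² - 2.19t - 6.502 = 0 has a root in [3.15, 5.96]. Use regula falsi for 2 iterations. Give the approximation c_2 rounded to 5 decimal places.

f(3.150000) = -3.478000, f(5.960000) = 15.967200
step 1: c = 3.652601, f(c) = -1.159701 < 0 → new bracket [3.652601, 5.960000]
step 2: c = 3.808840, f(c) = -0.336095 < 0 → new bracket [3.808840, 5.960000]

3.80884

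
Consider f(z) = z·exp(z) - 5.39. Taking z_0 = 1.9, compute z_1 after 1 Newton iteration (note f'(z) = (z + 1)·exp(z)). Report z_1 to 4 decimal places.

z_0 = 1.900000: f = 7.313199, f' = 19.389094 → z_1 = 1.900000 - (7.313199)/(19.389094) = 1.522819

1.5228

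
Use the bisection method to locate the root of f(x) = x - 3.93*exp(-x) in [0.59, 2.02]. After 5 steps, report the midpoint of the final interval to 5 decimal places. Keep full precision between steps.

1.19328

f(0.590000) = -1.588506, f(2.020000) = 1.498664 (opposite signs)
step 1: m = 1.305000, f(m) = 0.239292 > 0 → root in [0.590000, 1.305000]
step 2: m = 0.947500, f(m) = -0.576197 < 0 → root in [0.947500, 1.305000]
step 3: m = 1.126250, f(m) = -0.148040 < 0 → root in [1.126250, 1.305000]
step 4: m = 1.215625, f(m) = 0.050283 > 0 → root in [1.126250, 1.215625]
step 5: m = 1.170937, f(m) = -0.047662 < 0 → root in [1.170937, 1.215625]
Midpoint of [1.170937, 1.215625] = 1.193281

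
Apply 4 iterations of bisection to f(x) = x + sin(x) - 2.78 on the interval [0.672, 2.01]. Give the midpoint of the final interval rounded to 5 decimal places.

f(0.672000) = -1.485448, f(2.010000) = 0.135091 (opposite signs)
step 1: m = 1.341000, f(m) = -0.465287 < 0 → root in [1.341000, 2.010000]
step 2: m = 1.675500, f(m) = -0.109976 < 0 → root in [1.675500, 2.010000]
step 3: m = 1.842750, f(m) = 0.025998 > 0 → root in [1.675500, 1.842750]
step 4: m = 1.759125, f(m) = -0.038556 < 0 → root in [1.759125, 1.842750]
Midpoint of [1.759125, 1.842750] = 1.800937

1.80094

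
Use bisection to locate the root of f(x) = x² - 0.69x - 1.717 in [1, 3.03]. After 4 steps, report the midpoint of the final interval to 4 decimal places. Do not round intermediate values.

f(1.000000) = -1.407000, f(3.030000) = 5.373200 (opposite signs)
step 1: m = 2.015000, f(m) = 0.952875 > 0 → root in [1.000000, 2.015000]
step 2: m = 1.507500, f(m) = -0.484619 < 0 → root in [1.507500, 2.015000]
step 3: m = 1.761250, f(m) = 0.169739 > 0 → root in [1.507500, 1.761250]
step 4: m = 1.634375, f(m) = -0.173537 < 0 → root in [1.634375, 1.761250]
Midpoint of [1.634375, 1.761250] = 1.697812

1.6978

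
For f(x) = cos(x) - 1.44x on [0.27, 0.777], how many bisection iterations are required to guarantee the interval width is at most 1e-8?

Initial width b − a = 0.777 − 0.27 = 0.507000.
After n steps the width is (b−a)/2^n; need (b−a)/2^n ≤ 1e-8.
So n ≥ log₂(0.507000/1e-8) = log₂(50700000.0000) ≈ 25.5955.
Hence n = 26.

26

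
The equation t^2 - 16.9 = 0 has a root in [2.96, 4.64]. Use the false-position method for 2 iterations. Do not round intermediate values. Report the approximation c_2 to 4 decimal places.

f(2.960000) = -8.138400, f(4.640000) = 4.629600
step 1: c = 4.030842, f(c) = -0.652312 < 0 → new bracket [4.030842, 4.640000]
step 2: c = 4.106073, f(c) = -0.040168 < 0 → new bracket [4.106073, 4.640000]

4.1061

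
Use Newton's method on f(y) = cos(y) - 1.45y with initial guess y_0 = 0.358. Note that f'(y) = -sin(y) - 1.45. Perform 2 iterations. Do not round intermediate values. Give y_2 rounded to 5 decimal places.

y_0 = 0.358000: f = 0.417499, f' = -1.800402 → y_1 = 0.358000 - (0.417499)/(-1.800402) = 0.589892
y_1 = 0.589892: f = -0.024343, f' = -2.006272 → y_2 = 0.589892 - (-0.024343)/(-2.006272) = 0.577759

0.57776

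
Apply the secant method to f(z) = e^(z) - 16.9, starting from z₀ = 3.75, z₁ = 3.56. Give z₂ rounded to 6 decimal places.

f(z_0) = 25.621082, f(z_1) = 18.263197
z_2 = 3.560000 - (18.263197)·(3.560000 - 3.750000)/(18.263197 - (25.621082)) = 3.088396; f(z_2) = 5.041856

3.088396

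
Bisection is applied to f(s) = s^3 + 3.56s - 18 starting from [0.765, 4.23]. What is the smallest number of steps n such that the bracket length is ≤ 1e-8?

29

Initial width b − a = 4.23 − 0.765 = 3.465000.
After n steps the width is (b−a)/2^n; need (b−a)/2^n ≤ 1e-8.
So n ≥ log₂(3.465000/1e-8) = log₂(346500000.0000) ≈ 28.3683.
Hence n = 29.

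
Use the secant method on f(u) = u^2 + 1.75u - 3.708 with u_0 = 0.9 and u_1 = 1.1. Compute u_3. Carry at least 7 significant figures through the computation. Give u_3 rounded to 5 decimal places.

f(u_0) = -1.323000, f(u_1) = -0.573000
u_2 = 1.100000 - (-0.573000)·(1.100000 - 0.900000)/(-0.573000 - (-1.323000)) = 1.252800; f(u_2) = 0.053908
u_3 = 1.252800 - (0.053908)·(1.252800 - 1.100000)/(0.053908 - (-0.573000)) = 1.239661; f(u_3) = -0.001835

1.23966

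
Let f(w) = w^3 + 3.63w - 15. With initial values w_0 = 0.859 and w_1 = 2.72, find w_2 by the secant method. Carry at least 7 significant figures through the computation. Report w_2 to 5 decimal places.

Secant update: w_(k+1) = w_k − f(w_k)·(w_k − w_(k-1))/(f(w_k) − f(w_(k-1))).
f(w_0) = -11.247990, f(w_1) = 14.997248
w_2 = 2.720000 - (14.997248)·(2.720000 - 0.859000)/(14.997248 - (-11.247990)) = 1.656574; f(w_2) = -4.440608

1.65657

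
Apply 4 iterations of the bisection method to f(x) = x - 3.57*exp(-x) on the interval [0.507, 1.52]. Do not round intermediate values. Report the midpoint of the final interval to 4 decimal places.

1.1718

f(0.507000) = -1.643210, f(1.520000) = 0.739199 (opposite signs)
step 1: m = 1.013500, f(m) = -0.282219 < 0 → root in [1.013500, 1.520000]
step 2: m = 1.266750, f(m) = 0.260917 > 0 → root in [1.013500, 1.266750]
step 3: m = 1.140125, f(m) = -0.001486 < 0 → root in [1.140125, 1.266750]
step 4: m = 1.203438, f(m) = 0.131864 > 0 → root in [1.140125, 1.203438]
Midpoint of [1.140125, 1.203438] = 1.171781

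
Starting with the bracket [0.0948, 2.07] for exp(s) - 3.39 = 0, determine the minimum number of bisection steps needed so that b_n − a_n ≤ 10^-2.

8

Initial width b − a = 2.07 − 0.0948 = 1.975200.
After n steps the width is (b−a)/2^n; need (b−a)/2^n ≤ 10^-2.
So n ≥ log₂(1.975200/10^-2) = log₂(197.5200) ≈ 7.6259.
Hence n = 8.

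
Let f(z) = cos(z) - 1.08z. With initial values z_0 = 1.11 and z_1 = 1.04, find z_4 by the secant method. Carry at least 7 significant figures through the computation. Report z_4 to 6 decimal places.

f(z_0) = -0.754138, f(z_1) = -0.616980
z_2 = 1.040000 - (-0.616980)·(1.040000 - 1.110000)/(-0.616980 - (-0.754138)) = 0.725120; f(z_2) = -0.034709
z_3 = 0.725120 - (-0.034709)·(0.725120 - 1.040000)/(-0.034709 - (-0.616980)) = 0.706350; f(z_3) = -0.002121
z_4 = 0.706350 - (-0.002121)·(0.706350 - 0.725120)/(-0.002121 - (-0.034709)) = 0.705128; f(z_4) = -0.000009

0.705128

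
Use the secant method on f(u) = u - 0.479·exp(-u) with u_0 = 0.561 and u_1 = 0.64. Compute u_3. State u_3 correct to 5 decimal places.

0.34097

f(u_0) = 0.287664, f(u_1) = 0.387427
u_2 = 0.640000 - (0.387427)·(0.640000 - 0.561000)/(0.387427 - (0.287664)) = 0.333204; f(u_2) = -0.010058
u_3 = 0.333204 - (-0.010058)·(0.333204 - 0.640000)/(-0.010058 - (0.387427)) = 0.340968; f(u_3) = 0.000360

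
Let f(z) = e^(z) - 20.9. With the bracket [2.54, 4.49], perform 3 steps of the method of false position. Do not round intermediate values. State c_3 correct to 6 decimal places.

f(2.540000) = -8.220329, f(4.490000) = 68.221446
step 1: c = 2.749697, f(c) = -5.262101 < 0 → new bracket [2.749697, 4.490000]
step 2: c = 2.874319, f(c) = -3.186640 < 0 → new bracket [2.874319, 4.490000]
step 3: c = 2.946420, f(c) = -1.862321 < 0 → new bracket [2.946420, 4.490000]

2.946420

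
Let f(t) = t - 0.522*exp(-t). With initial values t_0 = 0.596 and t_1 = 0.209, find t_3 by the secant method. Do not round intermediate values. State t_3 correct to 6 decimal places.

0.363170

f(t_0) = 0.308372, f(t_1) = -0.214548
t_2 = 0.209000 - (-0.214548)·(0.209000 - 0.596000)/(-0.214548 - (0.308372)) = 0.367782; f(t_2) = 0.006418
t_3 = 0.367782 - (0.006418)·(0.367782 - 0.209000)/(0.006418 - (-0.214548)) = 0.363170; f(t_3) = 0.000136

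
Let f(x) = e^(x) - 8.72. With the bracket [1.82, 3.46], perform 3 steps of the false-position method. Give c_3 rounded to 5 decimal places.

f(1.820000) = -2.548142, f(3.460000) = 23.096977
step 1: c = 1.982953, f(c) = -1.455837 < 0 → new bracket [1.982953, 3.460000]
step 2: c = 2.070533, f(c) = -0.790950 < 0 → new bracket [2.070533, 3.460000]
step 3: c = 2.116540, f(c) = -0.417641 < 0 → new bracket [2.116540, 3.460000]

2.11654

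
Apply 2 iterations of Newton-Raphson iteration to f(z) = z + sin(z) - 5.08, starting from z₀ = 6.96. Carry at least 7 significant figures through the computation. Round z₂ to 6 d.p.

5.664235

f'(z) = 1 + cos(z)
z_0 = 6.960000: f = 2.506313, f' = 1.779572 → z_1 = 6.960000 - (2.506313)/(1.779572) = 5.551620
z_1 = 5.551620: f = -0.196415, f' = 1.744130 → z_2 = 5.551620 - (-0.196415)/(1.744130) = 5.664235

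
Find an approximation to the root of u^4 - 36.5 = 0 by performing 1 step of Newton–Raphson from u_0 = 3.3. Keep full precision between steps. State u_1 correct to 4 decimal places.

Newton update: u ← u − f(u)/f'(u).
f'(u) = 4u^3
u_0 = 3.300000: f = 82.092100, f' = 143.748000 → u_1 = 3.300000 - (82.092100)/(143.748000) = 2.728917

2.7289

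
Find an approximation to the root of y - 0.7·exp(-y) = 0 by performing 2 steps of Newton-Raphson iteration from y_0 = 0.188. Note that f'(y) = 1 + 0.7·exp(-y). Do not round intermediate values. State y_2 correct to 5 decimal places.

y_0 = 0.188000: f = -0.392030, f' = 1.580030 → y_1 = 0.188000 - (-0.392030)/(1.580030) = 0.436116
y_1 = 0.436116: f = -0.016464, f' = 1.452580 → y_2 = 0.436116 - (-0.016464)/(1.452580) = 0.447450

0.44745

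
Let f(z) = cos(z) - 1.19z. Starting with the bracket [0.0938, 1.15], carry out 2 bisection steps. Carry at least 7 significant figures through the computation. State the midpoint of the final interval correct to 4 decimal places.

f(0.093800) = 0.883982, f(1.150000) = -0.960013 (opposite signs)
step 1: m = 0.621900, f(m) = 0.072712 > 0 → root in [0.621900, 1.150000]
step 2: m = 0.885950, f(m) = -0.421727 < 0 → root in [0.621900, 0.885950]
Midpoint of [0.621900, 0.885950] = 0.753925

0.7539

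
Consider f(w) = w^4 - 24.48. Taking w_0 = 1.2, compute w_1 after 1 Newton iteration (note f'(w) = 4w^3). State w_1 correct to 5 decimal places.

Newton update: w ← w − f(w)/f'(w).
w_0 = 1.200000: f = -22.406400, f' = 6.912000 → w_1 = 1.200000 - (-22.406400)/(6.912000) = 4.441667

4.44167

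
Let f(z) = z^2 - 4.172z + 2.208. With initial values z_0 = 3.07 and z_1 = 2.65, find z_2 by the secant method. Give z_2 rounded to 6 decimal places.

f(z_0) = -1.175140, f(z_1) = -1.825300
z_2 = 2.650000 - (-1.825300)·(2.650000 - 3.070000)/(-1.825300 - (-1.175140)) = 3.829134; f(z_2) = 0.895121

3.829134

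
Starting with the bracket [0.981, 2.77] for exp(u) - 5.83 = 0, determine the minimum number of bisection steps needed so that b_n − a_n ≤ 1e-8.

28

Initial width b − a = 2.77 − 0.981 = 1.789000.
After n steps the width is (b−a)/2^n; need (b−a)/2^n ≤ 1e-8.
So n ≥ log₂(1.789000/1e-8) = log₂(178900000.0000) ≈ 27.4146.
Hence n = 28.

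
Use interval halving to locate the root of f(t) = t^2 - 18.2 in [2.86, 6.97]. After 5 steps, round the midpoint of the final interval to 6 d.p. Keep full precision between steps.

f(2.860000) = -10.020400, f(6.970000) = 30.380900 (opposite signs)
step 1: m = 4.915000, f(m) = 5.957225 > 0 → root in [2.860000, 4.915000]
step 2: m = 3.887500, f(m) = -3.087344 < 0 → root in [3.887500, 4.915000]
step 3: m = 4.401250, f(m) = 1.171002 > 0 → root in [3.887500, 4.401250]
step 4: m = 4.144375, f(m) = -1.024156 < 0 → root in [4.144375, 4.401250]
step 5: m = 4.272813, f(m) = 0.056927 > 0 → root in [4.144375, 4.272813]
Midpoint of [4.144375, 4.272813] = 4.208594

4.208594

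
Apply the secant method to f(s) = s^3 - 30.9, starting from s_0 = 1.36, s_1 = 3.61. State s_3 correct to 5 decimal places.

Secant update: s_(k+1) = s_k − f(s_k)·(s_k − s_(k-1))/(f(s_k) − f(s_(k-1))).
f(s_0) = -28.384544, f(s_1) = 16.145881
s_2 = 3.610000 - (16.145881)·(3.610000 - 1.360000)/(16.145881 - (-28.384544)) = 2.794193; f(s_2) = -9.084297
s_3 = 2.794193 - (-9.084297)·(2.794193 - 3.610000)/(-9.084297 - (16.145881)) = 3.087930; f(s_3) = -1.455629

3.08793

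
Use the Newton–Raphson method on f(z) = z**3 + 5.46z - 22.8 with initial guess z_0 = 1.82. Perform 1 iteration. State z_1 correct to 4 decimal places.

Newton update: z ← z − f(z)/f'(z).
f'(z) = 3z**2 + 5.46
z_0 = 1.820000: f = -6.834232, f' = 15.397200 → z_1 = 1.820000 - (-6.834232)/(15.397200) = 2.263862

2.2639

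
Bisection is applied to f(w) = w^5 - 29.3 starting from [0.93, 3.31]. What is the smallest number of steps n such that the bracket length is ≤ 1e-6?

Initial width b − a = 3.31 − 0.93 = 2.380000.
After n steps the width is (b−a)/2^n; need (b−a)/2^n ≤ 1e-6.
So n ≥ log₂(2.380000/1e-6) = log₂(2380000.0000) ≈ 21.1825.
Hence n = 22.

22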